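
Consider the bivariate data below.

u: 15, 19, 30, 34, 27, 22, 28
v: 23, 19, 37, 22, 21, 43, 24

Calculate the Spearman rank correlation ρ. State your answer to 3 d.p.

Rank u: 1, 2, 6, 7, 4, 3, 5
Rank v: 4, 1, 6, 3, 2, 7, 5
d = rank(u) − rank(v): -3, 1, 0, 4, 2, -4, 0; Σd² = 46
ρ = 1 − 6Σd² / [n(n²−1)] = 1 − 6×46 / (7×48) = 1 − 276/336 ≈ 0.179

0.179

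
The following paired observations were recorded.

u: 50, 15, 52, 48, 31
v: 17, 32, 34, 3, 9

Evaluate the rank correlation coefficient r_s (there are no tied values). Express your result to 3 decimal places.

Rank u: 4, 1, 5, 3, 2
Rank v: 3, 4, 5, 1, 2
d = rank(u) − rank(v): 1, -3, 0, 2, 0; Σd² = 14
ρ = 1 − 6Σd² / [n(n²−1)] = 1 − 6×14 / (5×24) = 1 − 84/120 ≈ 0.300

0.300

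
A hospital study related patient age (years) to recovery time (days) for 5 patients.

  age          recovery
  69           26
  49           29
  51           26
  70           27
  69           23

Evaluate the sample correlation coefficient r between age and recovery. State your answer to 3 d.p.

n = 5, Σx = 308, Σy = 131, Σx² = 19424, Σy² = 3451, Σxy = 8018
nΣxy − ΣxΣy = 40090 − 40348 = -258
nΣx² − (Σx)² = 97120 − 94864 = 2256; nΣy² − (Σy)² = 17255 − 17161 = 94
r = -258 / √(2256 × 94) = -258 / 460.5041 ≈ -0.560

-0.560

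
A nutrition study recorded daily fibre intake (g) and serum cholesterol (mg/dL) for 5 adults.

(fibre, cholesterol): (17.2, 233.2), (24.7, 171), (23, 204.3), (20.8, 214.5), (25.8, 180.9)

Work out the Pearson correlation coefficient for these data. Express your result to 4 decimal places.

-0.9428

n = 5, Σx = 111.5, Σy = 1003.9, Σx² = 2533.21, Σy² = 204096.79, Σxy = 22062.46
nΣxy − ΣxΣy = 110312.3 − 111934.85 = -1622.55
nΣx² − (Σx)² = 12666.05 − 12432.25 = 233.8; nΣy² − (Σy)² = 1020483.95 − 1007815.21 = 12668.74
r = -1622.55 / √(233.8 × 12668.74) = -1622.55 / 1721.0321 ≈ -0.9428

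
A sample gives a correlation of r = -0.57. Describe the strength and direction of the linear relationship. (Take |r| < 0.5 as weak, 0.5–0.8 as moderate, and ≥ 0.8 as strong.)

moderate negative

r = -0.57 < 0 so the relationship is negative.
|r| = 0.57, which falls in the moderate range.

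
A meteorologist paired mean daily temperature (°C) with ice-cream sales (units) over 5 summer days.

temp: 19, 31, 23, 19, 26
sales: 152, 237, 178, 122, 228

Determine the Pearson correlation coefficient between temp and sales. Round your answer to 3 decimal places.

0.936

n = 5, Σx = 118, Σy = 917, Σx² = 2888, Σy² = 177825, Σxy = 22575
nΣxy − ΣxΣy = 112875 − 108206 = 4669
nΣx² − (Σx)² = 14440 − 13924 = 516; nΣy² − (Σy)² = 889125 − 840889 = 48236
r = 4669 / √(516 × 48236) = 4669 / 4988.9654 ≈ 0.936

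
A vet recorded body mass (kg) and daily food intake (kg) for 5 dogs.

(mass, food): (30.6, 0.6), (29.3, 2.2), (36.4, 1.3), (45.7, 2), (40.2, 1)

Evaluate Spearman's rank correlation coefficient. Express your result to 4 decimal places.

-0.1000

Rank mass: 2, 1, 3, 5, 4
Rank food: 1, 5, 3, 4, 2
d = rank(mass) − rank(food): 1, -4, 0, 1, 2; Σd² = 22
ρ = 1 − 6Σd² / [n(n²−1)] = 1 − 6×22 / (5×24) = 1 − 132/120 ≈ -0.1000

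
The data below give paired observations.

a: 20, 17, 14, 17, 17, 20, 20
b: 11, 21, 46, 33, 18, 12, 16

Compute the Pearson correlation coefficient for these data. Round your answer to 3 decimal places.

n = 7, Σa = 125, Σb = 157, Σa² = 2263, Σb² = 4491, Σab = 2648
nΣab − ΣaΣb = 18536 − 19625 = -1089
nΣa² − (Σa)² = 15841 − 15625 = 216; nΣb² − (Σb)² = 31437 − 24649 = 6788
r = -1089 / √(216 × 6788) = -1089 / 1210.8708 ≈ -0.899

-0.899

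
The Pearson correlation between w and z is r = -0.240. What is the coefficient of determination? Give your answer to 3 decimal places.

0.058

r² = (-0.240)² = 0.058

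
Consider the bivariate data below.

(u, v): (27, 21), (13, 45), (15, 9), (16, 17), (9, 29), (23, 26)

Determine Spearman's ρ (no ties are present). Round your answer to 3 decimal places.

Rank u: 6, 2, 3, 4, 1, 5
Rank v: 3, 6, 1, 2, 5, 4
d = rank(u) − rank(v): 3, -4, 2, 2, -4, 1; Σd² = 50
ρ = 1 − 6Σd² / [n(n²−1)] = 1 − 6×50 / (6×35) = 1 − 300/210 ≈ -0.429

-0.429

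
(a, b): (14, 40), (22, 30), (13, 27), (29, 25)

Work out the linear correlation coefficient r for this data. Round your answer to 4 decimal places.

n = 4, Σa = 78, Σb = 122, Σa² = 1690, Σb² = 3854, Σab = 2296
nΣab − ΣaΣb = 9184 − 9516 = -332
nΣa² − (Σa)² = 6760 − 6084 = 676; nΣb² − (Σb)² = 15416 − 14884 = 532
r = -332 / √(676 × 532) = -332 / 599.6933 ≈ -0.5536

-0.5536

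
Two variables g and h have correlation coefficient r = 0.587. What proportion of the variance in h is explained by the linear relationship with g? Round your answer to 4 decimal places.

r² = (0.587)² = 0.3446

0.3446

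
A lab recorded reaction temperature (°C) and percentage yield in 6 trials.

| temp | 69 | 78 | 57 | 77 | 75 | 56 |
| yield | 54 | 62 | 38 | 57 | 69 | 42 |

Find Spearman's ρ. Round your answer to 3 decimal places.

Rank temp: 3, 6, 2, 5, 4, 1
Rank yield: 3, 5, 1, 4, 6, 2
d = rank(temp) − rank(yield): 0, 1, 1, 1, -2, -1; Σd² = 8
ρ = 1 − 6Σd² / [n(n²−1)] = 1 − 6×8 / (6×35) = 1 − 48/210 ≈ 0.771

0.771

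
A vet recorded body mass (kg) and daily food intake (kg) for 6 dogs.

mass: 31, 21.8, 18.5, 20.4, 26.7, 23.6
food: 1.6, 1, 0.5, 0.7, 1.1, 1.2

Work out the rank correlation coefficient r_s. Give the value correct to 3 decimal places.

Rank mass: 6, 3, 1, 2, 5, 4
Rank food: 6, 3, 1, 2, 4, 5
d = rank(mass) − rank(food): 0, 0, 0, 0, 1, -1; Σd² = 2
ρ = 1 − 6Σd² / [n(n²−1)] = 1 − 6×2 / (6×35) = 1 − 12/210 ≈ 0.943

0.943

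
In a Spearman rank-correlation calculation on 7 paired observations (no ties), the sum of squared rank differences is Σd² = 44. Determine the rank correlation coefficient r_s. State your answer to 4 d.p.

ρ = 1 − 6Σd² / [n(n²−1)] = 1 − 6×44 / (7×48)
  = 1 − 264/336 = 1 − 0.78571 ≈ 0.2143

0.2143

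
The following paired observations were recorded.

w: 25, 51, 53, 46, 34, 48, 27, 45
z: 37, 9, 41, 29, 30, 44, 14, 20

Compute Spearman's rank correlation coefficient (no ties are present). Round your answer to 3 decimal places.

0.143

Rank w: 1, 7, 8, 5, 3, 6, 2, 4
Rank z: 6, 1, 7, 4, 5, 8, 2, 3
d = rank(w) − rank(z): -5, 6, 1, 1, -2, -2, 0, 1; Σd² = 72
ρ = 1 − 6Σd² / [n(n²−1)] = 1 − 6×72 / (8×63) = 1 − 432/504 ≈ 0.143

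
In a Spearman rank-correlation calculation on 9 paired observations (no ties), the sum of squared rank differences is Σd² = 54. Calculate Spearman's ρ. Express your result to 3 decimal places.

0.550

ρ = 1 − 6Σd² / [n(n²−1)] = 1 − 6×54 / (9×80)
  = 1 − 324/720 = 1 − 0.4500 ≈ 0.550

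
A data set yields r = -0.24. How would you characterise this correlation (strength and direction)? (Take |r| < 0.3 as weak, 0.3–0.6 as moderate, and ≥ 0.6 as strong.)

r = -0.24 < 0 so the relationship is negative.
|r| = 0.24, which falls in the weak range.

weak negative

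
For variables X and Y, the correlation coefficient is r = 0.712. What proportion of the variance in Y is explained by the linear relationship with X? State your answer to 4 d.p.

r² = (0.712)² = 0.5069

0.5069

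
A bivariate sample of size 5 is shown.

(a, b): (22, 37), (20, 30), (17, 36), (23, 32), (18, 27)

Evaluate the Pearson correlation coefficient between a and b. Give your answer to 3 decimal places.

0.189

n = 5, Σa = 100, Σb = 162, Σa² = 2026, Σb² = 5318, Σab = 3248
nΣab − ΣaΣb = 16240 − 16200 = 40
nΣa² − (Σa)² = 10130 − 10000 = 130; nΣb² − (Σb)² = 26590 − 26244 = 346
r = 40 / √(130 × 346) = 40 / 212.0849 ≈ 0.189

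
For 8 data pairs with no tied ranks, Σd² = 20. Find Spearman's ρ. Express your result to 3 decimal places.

ρ = 1 − 6Σd² / [n(n²−1)] = 1 − 6×20 / (8×63)
  = 1 − 120/504 = 1 − 0.2381 ≈ 0.762

0.762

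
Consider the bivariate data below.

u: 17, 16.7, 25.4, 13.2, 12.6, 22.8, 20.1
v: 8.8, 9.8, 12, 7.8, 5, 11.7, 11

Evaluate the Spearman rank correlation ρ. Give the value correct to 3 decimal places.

Rank u: 4, 3, 7, 2, 1, 6, 5
Rank v: 3, 4, 7, 2, 1, 6, 5
d = rank(u) − rank(v): 1, -1, 0, 0, 0, 0, 0; Σd² = 2
ρ = 1 − 6Σd² / [n(n²−1)] = 1 − 6×2 / (7×48) = 1 − 12/336 ≈ 0.964

0.964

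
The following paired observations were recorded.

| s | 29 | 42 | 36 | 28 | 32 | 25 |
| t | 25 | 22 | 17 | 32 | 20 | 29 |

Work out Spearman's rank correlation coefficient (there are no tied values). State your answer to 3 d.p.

-0.771

Rank s: 3, 6, 5, 2, 4, 1
Rank t: 4, 3, 1, 6, 2, 5
d = rank(s) − rank(t): -1, 3, 4, -4, 2, -4; Σd² = 62
ρ = 1 − 6Σd² / [n(n²−1)] = 1 − 6×62 / (6×35) = 1 − 372/210 ≈ -0.771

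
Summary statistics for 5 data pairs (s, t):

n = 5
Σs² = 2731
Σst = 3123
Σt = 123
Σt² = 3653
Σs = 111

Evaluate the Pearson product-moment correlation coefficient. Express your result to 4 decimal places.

0.9593

r = (nΣst − ΣsΣt) / √[(nΣs² − (Σs)²)(nΣt² − (Σt)²)]
Numerator: 5×3123 − 111×123 = 1962
Denominator: √[(13655 − 12321)(18265 − 15129)] = √[1334 × 3136] = 2045.3420
r = 1962 / 2045.3420 ≈ 0.9593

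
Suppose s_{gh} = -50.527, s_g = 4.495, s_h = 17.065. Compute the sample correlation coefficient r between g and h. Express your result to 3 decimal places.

r = Cov(g,h) / (s_g · s_h) = -50.527 / (4.495 × 17.065)
  = -50.527 / 76.7072 ≈ -0.659

-0.659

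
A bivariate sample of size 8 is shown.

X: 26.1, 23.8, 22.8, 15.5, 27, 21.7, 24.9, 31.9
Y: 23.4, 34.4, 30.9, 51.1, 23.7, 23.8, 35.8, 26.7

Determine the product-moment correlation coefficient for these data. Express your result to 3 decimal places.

n = 8, ΣX = 193.7, ΣY = 249.8, ΣX² = 4845.25, ΣY² = 8419.6, ΣXY = 5825.54
nΣXY − ΣXΣY = 46604.32 − 48386.26 = -1781.94
nΣX² − (ΣX)² = 38762 − 37519.69 = 1242.31; nΣY² − (ΣY)² = 67356.8 − 62400.04 = 4956.76
r = -1781.94 / √(1242.31 × 4956.76) = -1781.94 / 2481.4980 ≈ -0.718

-0.718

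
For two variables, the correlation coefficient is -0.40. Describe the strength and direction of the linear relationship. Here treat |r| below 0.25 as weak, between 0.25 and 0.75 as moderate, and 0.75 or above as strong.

moderate negative

r = -0.40 < 0 so the relationship is negative.
|r| = 0.40, which falls in the moderate range.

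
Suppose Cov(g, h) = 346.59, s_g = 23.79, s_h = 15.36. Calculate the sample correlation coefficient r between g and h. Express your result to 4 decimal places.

r = Cov(g,h) / (s_g · s_h) = 346.59 / (23.79 × 15.36)
  = 346.59 / 365.4144 ≈ 0.9485

0.9485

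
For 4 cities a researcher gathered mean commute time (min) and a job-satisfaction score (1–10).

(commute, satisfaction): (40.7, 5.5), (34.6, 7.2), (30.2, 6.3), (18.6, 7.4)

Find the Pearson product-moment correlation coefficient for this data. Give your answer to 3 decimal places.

n = 4, Σx = 124.1, Σy = 26.4, Σx² = 4111.65, Σy² = 176.54, Σxy = 800.87
nΣxy − ΣxΣy = 3203.48 − 3276.24 = -72.76
nΣx² − (Σx)² = 16446.6 − 15400.81 = 1045.79; nΣy² − (Σy)² = 706.16 − 696.96 = 9.2
r = -72.76 / √(1045.79 × 9.2) = -72.76 / 98.0881 ≈ -0.742

-0.742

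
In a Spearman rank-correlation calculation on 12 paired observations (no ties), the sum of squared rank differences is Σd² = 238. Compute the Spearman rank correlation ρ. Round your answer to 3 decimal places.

ρ = 1 − 6Σd² / [n(n²−1)] = 1 − 6×238 / (12×143)
  = 1 − 1428/1716 = 1 − 0.8322 ≈ 0.168

0.168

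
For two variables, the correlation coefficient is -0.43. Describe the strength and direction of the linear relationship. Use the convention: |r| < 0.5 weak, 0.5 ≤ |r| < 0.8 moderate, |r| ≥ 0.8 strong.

r = -0.43 < 0 so the relationship is negative.
|r| = 0.43, which falls in the weak range.

weak negative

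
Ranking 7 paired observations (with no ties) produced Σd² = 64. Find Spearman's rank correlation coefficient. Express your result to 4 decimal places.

-0.1429

ρ = 1 − 6Σd² / [n(n²−1)] = 1 − 6×64 / (7×48)
  = 1 − 384/336 = 1 − 1.14286 ≈ -0.1429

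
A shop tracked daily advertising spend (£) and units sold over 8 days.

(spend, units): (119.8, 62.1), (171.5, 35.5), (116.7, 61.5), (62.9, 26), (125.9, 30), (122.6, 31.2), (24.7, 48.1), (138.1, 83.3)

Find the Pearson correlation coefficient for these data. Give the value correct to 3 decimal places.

n = 8, Σx = 882.2, Σy = 377.7, Σx² = 111902.86, Σy² = 20700.85, Σxy = 42634.2
nΣxy − ΣxΣy = 341073.6 − 333206.94 = 7866.66
nΣx² − (Σx)² = 895222.88 − 778276.84 = 116946.04; nΣy² − (Σy)² = 165606.8 − 142657.29 = 22949.51
r = 7866.66 / √(116946.04 × 22949.51) = 7866.66 / 51805.9293 ≈ 0.152

0.152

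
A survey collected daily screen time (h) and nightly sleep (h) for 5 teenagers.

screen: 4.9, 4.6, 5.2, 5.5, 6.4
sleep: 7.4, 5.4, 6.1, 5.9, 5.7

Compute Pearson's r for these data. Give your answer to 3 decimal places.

n = 5, Σx = 26.6, Σy = 30.5, Σx² = 143.42, Σy² = 188.43, Σxy = 161.75
nΣxy − ΣxΣy = 808.75 − 811.3 = -2.55
nΣx² − (Σx)² = 717.1 − 707.56 = 9.54; nΣy² − (Σy)² = 942.15 − 930.25 = 11.9
r = -2.55 / √(9.54 × 11.9) = -2.55 / 10.6549 ≈ -0.239

-0.239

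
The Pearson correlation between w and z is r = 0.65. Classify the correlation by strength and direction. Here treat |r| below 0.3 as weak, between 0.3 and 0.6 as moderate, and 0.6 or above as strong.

r = 0.65 > 0 so the relationship is positive.
|r| = 0.65, which falls in the strong range.

strong positive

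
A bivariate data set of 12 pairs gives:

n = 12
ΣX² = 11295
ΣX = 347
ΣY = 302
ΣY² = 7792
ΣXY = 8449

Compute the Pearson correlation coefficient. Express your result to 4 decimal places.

-0.5774

r = (nΣXY − ΣXΣY) / √[(nΣX² − (ΣX)²)(nΣY² − (ΣY)²)]
Numerator: 12×8449 − 347×302 = -3406
Denominator: √[(135540 − 120409)(93504 − 91204)] = √[15131 × 2300] = 5899.2627
r = -3406 / 5899.2627 ≈ -0.5774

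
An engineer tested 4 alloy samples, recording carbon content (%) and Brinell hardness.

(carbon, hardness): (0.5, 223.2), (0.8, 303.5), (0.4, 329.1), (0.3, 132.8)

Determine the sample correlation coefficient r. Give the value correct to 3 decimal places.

0.550

n = 4, Σx = 2, Σy = 988.6, Σx² = 1.14, Σy² = 267873.14, Σxy = 525.88
nΣxy − ΣxΣy = 2103.52 − 1977.2 = 126.32
nΣx² − (Σx)² = 4.56 − 4 = 0.56; nΣy² − (Σy)² = 1071492.56 − 977329.96 = 94162.6
r = 126.32 / √(0.56 × 94162.6) = 126.32 / 229.6324 ≈ 0.550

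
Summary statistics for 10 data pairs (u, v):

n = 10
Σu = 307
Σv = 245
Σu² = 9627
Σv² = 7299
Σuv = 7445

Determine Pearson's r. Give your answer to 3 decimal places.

-0.149

r = (nΣuv − ΣuΣv) / √[(nΣu² − (Σu)²)(nΣv² − (Σv)²)]
Numerator: 10×7445 − 307×245 = -765
Denominator: √[(96270 − 94249)(72990 − 60025)] = √[2021 × 12965] = 5118.8148
r = -765 / 5118.8148 ≈ -0.149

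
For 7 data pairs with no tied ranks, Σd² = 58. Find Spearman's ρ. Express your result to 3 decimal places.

ρ = 1 − 6Σd² / [n(n²−1)] = 1 − 6×58 / (7×48)
  = 1 − 348/336 = 1 − 1.0357 ≈ -0.036

-0.036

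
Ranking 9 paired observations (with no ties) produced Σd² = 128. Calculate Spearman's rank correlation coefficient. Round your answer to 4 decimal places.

-0.0667

ρ = 1 − 6Σd² / [n(n²−1)] = 1 − 6×128 / (9×80)
  = 1 − 768/720 = 1 − 1.06667 ≈ -0.0667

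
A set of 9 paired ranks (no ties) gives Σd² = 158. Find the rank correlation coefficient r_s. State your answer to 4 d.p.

ρ = 1 − 6Σd² / [n(n²−1)] = 1 − 6×158 / (9×80)
  = 1 − 948/720 = 1 − 1.31667 ≈ -0.3167

-0.3167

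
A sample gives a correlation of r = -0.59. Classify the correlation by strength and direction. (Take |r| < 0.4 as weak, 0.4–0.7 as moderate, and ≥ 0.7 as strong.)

r = -0.59 < 0 so the relationship is negative.
|r| = 0.59, which falls in the moderate range.

moderate negative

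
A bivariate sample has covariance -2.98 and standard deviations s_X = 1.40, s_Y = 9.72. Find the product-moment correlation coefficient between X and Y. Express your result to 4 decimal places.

r = Cov(X,Y) / (s_X · s_Y) = -2.98 / (1.40 × 9.72)
  = -2.98 / 13.6080 ≈ -0.2190

-0.2190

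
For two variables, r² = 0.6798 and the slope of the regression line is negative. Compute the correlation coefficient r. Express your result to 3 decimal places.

-0.824

|r| = √0.6798 = 0.824
The association is negative, so r = −0.824.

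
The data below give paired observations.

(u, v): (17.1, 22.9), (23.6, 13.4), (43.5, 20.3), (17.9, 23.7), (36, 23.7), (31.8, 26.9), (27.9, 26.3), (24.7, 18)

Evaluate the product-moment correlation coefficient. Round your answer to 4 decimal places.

0.1033

n = 8, Σu = 222.5, Σv = 175.2, Σu² = 6757.77, Σv² = 3978.74, Σuv = 4902.1
nΣuv − ΣuΣv = 39216.8 − 38982 = 234.8
nΣu² − (Σu)² = 54062.16 − 49506.25 = 4555.91; nΣv² − (Σv)² = 31829.92 − 30695.04 = 1134.88
r = 234.8 / √(4555.91 × 1134.88) = 234.8 / 2273.8538 ≈ 0.1033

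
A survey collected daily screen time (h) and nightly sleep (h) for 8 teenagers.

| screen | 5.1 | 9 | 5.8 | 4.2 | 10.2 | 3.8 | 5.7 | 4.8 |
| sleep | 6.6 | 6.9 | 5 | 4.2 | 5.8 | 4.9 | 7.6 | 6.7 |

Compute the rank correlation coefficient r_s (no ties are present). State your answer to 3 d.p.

Rank screen: 4, 7, 6, 2, 8, 1, 5, 3
Rank sleep: 5, 7, 3, 1, 4, 2, 8, 6
d = rank(screen) − rank(sleep): -1, 0, 3, 1, 4, -1, -3, -3; Σd² = 46
ρ = 1 − 6Σd² / [n(n²−1)] = 1 − 6×46 / (8×63) = 1 − 276/504 ≈ 0.452

0.452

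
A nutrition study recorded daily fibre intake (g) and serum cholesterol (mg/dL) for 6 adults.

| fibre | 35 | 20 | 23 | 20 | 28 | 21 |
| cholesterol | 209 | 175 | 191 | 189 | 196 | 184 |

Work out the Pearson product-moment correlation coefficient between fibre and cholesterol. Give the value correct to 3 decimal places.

0.913

n = 6, Σx = 147, Σy = 1144, Σx² = 3779, Σy² = 218780, Σxy = 28340
nΣxy − ΣxΣy = 170040 − 168168 = 1872
nΣx² − (Σx)² = 22674 − 21609 = 1065; nΣy² − (Σy)² = 1312680 − 1308736 = 3944
r = 1872 / √(1065 × 3944) = 1872 / 2049.4780 ≈ 0.913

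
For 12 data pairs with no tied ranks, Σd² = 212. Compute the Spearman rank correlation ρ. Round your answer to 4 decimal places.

0.2587

ρ = 1 − 6Σd² / [n(n²−1)] = 1 − 6×212 / (12×143)
  = 1 − 1272/1716 = 1 − 0.74126 ≈ 0.2587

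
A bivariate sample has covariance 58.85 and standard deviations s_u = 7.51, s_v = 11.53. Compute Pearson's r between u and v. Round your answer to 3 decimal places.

r = Cov(u,v) / (s_u · s_v) = 58.85 / (7.51 × 11.53)
  = 58.85 / 86.5903 ≈ 0.680

0.680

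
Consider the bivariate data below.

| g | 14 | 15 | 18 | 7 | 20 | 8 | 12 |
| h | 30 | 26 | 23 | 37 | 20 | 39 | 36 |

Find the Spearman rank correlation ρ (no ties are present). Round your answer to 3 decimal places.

-0.964

Rank g: 4, 5, 6, 1, 7, 2, 3
Rank h: 4, 3, 2, 6, 1, 7, 5
d = rank(g) − rank(h): 0, 2, 4, -5, 6, -5, -2; Σd² = 110
ρ = 1 − 6Σd² / [n(n²−1)] = 1 − 6×110 / (7×48) = 1 − 660/336 ≈ -0.964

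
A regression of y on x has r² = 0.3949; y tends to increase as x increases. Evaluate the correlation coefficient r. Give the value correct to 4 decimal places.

|r| = √0.3949 = 0.6284
The association is positive, so r = 0.6284.

0.6284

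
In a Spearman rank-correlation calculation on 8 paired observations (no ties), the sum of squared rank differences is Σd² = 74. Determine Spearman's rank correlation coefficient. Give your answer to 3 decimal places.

0.119

ρ = 1 − 6Σd² / [n(n²−1)] = 1 − 6×74 / (8×63)
  = 1 − 444/504 = 1 − 0.8810 ≈ 0.119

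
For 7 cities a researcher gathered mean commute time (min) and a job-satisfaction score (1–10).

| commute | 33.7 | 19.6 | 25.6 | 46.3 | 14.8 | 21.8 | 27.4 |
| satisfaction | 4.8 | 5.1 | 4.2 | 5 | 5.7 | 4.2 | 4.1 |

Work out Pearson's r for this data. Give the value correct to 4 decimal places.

n = 7, Σx = 189.2, Σy = 33.1, Σx² = 5763.94, Σy² = 158.63, Σxy = 889
nΣxy − ΣxΣy = 6223 − 6262.52 = -39.52
nΣx² − (Σx)² = 40347.58 − 35796.64 = 4550.94; nΣy² − (Σy)² = 1110.41 − 1095.61 = 14.8
r = -39.52 / √(4550.94 × 14.8) = -39.52 / 259.5263 ≈ -0.1523

-0.1523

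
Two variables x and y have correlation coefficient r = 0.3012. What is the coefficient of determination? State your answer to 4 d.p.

r² = (0.3012)² = 0.0907

0.0907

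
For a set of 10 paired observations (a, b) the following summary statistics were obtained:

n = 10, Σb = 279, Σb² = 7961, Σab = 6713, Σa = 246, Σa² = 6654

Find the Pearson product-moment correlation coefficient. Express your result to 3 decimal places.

r = (nΣab − ΣaΣb) / √[(nΣa² − (Σa)²)(nΣb² − (Σb)²)]
Numerator: 10×6713 − 246×279 = -1504
Denominator: √[(66540 − 60516)(79610 − 77841)] = √[6024 × 1769] = 3264.4228
r = -1504 / 3264.4228 ≈ -0.461

-0.461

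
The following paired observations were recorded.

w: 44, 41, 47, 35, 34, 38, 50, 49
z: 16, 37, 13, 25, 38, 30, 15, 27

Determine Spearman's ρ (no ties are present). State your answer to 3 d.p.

-0.667

Rank w: 5, 4, 6, 2, 1, 3, 8, 7
Rank z: 3, 7, 1, 4, 8, 6, 2, 5
d = rank(w) − rank(z): 2, -3, 5, -2, -7, -3, 6, 2; Σd² = 140
ρ = 1 − 6Σd² / [n(n²−1)] = 1 − 6×140 / (8×63) = 1 − 840/504 ≈ -0.667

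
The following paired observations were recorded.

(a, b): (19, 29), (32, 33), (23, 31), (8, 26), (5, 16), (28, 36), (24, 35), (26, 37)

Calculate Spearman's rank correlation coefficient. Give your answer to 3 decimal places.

Rank a: 3, 8, 4, 2, 1, 7, 5, 6
Rank b: 3, 5, 4, 2, 1, 7, 6, 8
d = rank(a) − rank(b): 0, 3, 0, 0, 0, 0, -1, -2; Σd² = 14
ρ = 1 − 6Σd² / [n(n²−1)] = 1 − 6×14 / (8×63) = 1 − 84/504 ≈ 0.833

0.833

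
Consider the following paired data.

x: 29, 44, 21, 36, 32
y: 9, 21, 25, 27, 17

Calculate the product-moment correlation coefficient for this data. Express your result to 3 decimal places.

0.076

n = 5, Σx = 162, Σy = 99, Σx² = 5538, Σy² = 2165, Σxy = 3226
nΣxy − ΣxΣy = 16130 − 16038 = 92
nΣx² − (Σx)² = 27690 − 26244 = 1446; nΣy² − (Σy)² = 10825 − 9801 = 1024
r = 92 / √(1446 × 1024) = 92 / 1216.8418 ≈ 0.076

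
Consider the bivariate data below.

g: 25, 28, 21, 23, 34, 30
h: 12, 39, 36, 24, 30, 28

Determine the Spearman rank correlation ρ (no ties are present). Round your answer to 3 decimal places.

0.086

Rank g: 3, 4, 1, 2, 6, 5
Rank h: 1, 6, 5, 2, 4, 3
d = rank(g) − rank(h): 2, -2, -4, 0, 2, 2; Σd² = 32
ρ = 1 − 6Σd² / [n(n²−1)] = 1 − 6×32 / (6×35) = 1 − 192/210 ≈ 0.086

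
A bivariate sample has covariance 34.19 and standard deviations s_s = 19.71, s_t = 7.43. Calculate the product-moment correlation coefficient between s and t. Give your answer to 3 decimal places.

r = Cov(s,t) / (s_s · s_t) = 34.19 / (19.71 × 7.43)
  = 34.19 / 146.4453 ≈ 0.233

0.233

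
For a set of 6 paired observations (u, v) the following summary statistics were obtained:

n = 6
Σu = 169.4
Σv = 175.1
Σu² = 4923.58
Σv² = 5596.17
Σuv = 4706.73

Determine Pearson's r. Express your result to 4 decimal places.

r = (nΣuv − ΣuΣv) / √[(nΣu² − (Σu)²)(nΣv² − (Σv)²)]
Numerator: 6×4706.73 − 169.4×175.1 = -1421.56
Denominator: √[(29541.48 − 28696.36)(33577.02 − 30660.01)] = √[845.12 × 2917.01] = 1570.1030
r = -1421.56 / 1570.1030 ≈ -0.9054

-0.9054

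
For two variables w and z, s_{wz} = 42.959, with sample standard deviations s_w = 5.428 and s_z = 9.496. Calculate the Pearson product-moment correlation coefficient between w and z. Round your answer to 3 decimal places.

0.833

r = Cov(w,z) / (s_w · s_z) = 42.959 / (5.428 × 9.496)
  = 42.959 / 51.5443 ≈ 0.833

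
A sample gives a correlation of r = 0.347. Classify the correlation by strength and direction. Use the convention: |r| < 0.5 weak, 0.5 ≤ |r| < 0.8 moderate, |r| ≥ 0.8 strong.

weak positive

r = 0.347 > 0 so the relationship is positive.
|r| = 0.347, which falls in the weak range.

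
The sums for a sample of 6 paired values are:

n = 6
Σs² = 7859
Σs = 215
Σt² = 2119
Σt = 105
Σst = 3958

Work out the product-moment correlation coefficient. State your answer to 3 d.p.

r = (nΣst − ΣsΣt) / √[(nΣs² − (Σs)²)(nΣt² − (Σt)²)]
Numerator: 6×3958 − 215×105 = 1173
Denominator: √[(47154 − 46225)(12714 − 11025)] = √[929 × 1689] = 1252.6296
r = 1173 / 1252.6296 ≈ 0.936

0.936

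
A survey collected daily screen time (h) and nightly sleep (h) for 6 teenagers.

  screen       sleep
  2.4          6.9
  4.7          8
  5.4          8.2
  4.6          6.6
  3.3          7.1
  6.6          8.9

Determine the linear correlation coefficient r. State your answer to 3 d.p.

0.803

n = 6, Σx = 27, Σy = 45.7, Σx² = 132.62, Σy² = 352.03, Σxy = 210.97
nΣxy − ΣxΣy = 1265.82 − 1233.9 = 31.92
nΣx² − (Σx)² = 795.72 − 729 = 66.72; nΣy² − (Σy)² = 2112.18 − 2088.49 = 23.69
r = 31.92 / √(66.72 × 23.69) = 31.92 / 39.7567 ≈ 0.803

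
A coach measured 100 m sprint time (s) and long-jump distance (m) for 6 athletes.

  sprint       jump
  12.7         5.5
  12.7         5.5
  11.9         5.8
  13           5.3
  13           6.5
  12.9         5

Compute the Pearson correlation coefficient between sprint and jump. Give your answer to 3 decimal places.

n = 6, Σx = 76.2, Σy = 33.6, Σx² = 968.6, Σy² = 189.48, Σxy = 426.62
nΣxy − ΣxΣy = 2559.72 − 2560.32 = -0.6
nΣx² − (Σx)² = 5811.6 − 5806.44 = 5.16; nΣy² − (Σy)² = 1136.88 − 1128.96 = 7.92
r = -0.6 / √(5.16 × 7.92) = -0.6 / 6.3927 ≈ -0.094

-0.094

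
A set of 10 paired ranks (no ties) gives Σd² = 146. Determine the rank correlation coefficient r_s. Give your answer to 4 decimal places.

0.1152

ρ = 1 − 6Σd² / [n(n²−1)] = 1 − 6×146 / (10×99)
  = 1 − 876/990 = 1 − 0.88485 ≈ 0.1152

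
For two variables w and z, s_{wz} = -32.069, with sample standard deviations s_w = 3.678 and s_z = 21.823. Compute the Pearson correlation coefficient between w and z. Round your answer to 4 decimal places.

r = Cov(w,z) / (s_w · s_z) = -32.069 / (3.678 × 21.823)
  = -32.069 / 80.2650 ≈ -0.3995

-0.3995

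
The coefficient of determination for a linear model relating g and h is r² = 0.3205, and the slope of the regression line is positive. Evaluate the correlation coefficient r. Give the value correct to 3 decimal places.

|r| = √0.3205 = 0.566
The association is positive, so r = 0.566.

0.566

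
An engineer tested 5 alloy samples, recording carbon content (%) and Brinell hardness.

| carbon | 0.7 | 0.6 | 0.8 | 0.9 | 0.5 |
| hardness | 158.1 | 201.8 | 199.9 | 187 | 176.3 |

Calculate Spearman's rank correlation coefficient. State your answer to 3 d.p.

Rank carbon: 3, 2, 4, 5, 1
Rank hardness: 1, 5, 4, 3, 2
d = rank(carbon) − rank(hardness): 2, -3, 0, 2, -1; Σd² = 18
ρ = 1 − 6Σd² / [n(n²−1)] = 1 − 6×18 / (5×24) = 1 − 108/120 ≈ 0.100

0.100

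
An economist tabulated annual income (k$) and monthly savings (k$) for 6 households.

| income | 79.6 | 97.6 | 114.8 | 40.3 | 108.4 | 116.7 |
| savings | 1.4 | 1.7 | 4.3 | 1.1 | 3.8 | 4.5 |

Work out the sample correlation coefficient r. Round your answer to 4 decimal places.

0.8416

n = 6, Σx = 557.4, Σy = 16.8, Σx² = 56034.5, Σy² = 59.24, Σxy = 1752.4
nΣxy − ΣxΣy = 10514.4 − 9364.32 = 1150.08
nΣx² − (Σx)² = 336207 − 310694.76 = 25512.24; nΣy² − (Σy)² = 355.44 − 282.24 = 73.2
r = 1150.08 / √(25512.24 × 73.2) = 1150.08 / 1366.5636 ≈ 0.8416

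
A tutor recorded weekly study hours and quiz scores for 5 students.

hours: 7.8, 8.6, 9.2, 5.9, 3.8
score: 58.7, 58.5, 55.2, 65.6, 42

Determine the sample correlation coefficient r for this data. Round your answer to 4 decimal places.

0.5036

n = 5, Σx = 35.3, Σy = 280, Σx² = 268.69, Σy² = 15982.34, Σxy = 2015.44
nΣxy − ΣxΣy = 10077.2 − 9884 = 193.2
nΣx² − (Σx)² = 1343.45 − 1246.09 = 97.36; nΣy² − (Σy)² = 79911.7 − 78400 = 1511.7
r = 193.2 / √(97.36 × 1511.7) = 193.2 / 383.6393 ≈ 0.5036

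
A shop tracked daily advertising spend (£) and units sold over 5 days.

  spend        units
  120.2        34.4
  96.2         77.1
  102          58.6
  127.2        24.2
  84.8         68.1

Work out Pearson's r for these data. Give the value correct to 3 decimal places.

n = 5, Σx = 530.4, Σy = 262.4, Σx² = 57477.36, Σy² = 15784.98, Σxy = 26382.22
nΣxy − ΣxΣy = 131911.1 − 139176.96 = -7265.86
nΣx² − (Σx)² = 287386.8 − 281324.16 = 6062.64; nΣy² − (Σy)² = 78924.9 − 68853.76 = 10071.14
r = -7265.86 / √(6062.64 × 10071.14) = -7265.86 / 7813.9424 ≈ -0.930

-0.930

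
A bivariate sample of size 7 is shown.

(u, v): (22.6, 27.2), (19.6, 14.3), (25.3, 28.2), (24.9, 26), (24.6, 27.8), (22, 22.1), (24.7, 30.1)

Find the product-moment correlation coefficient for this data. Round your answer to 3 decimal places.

n = 7, Σu = 163.7, Σv = 175.7, Σu² = 3854.27, Σv² = 4582.83, Σuv = 4169.41
nΣuv − ΣuΣv = 29185.87 − 28762.09 = 423.78
nΣu² − (Σu)² = 26979.89 − 26797.69 = 182.2; nΣv² − (Σv)² = 32079.81 − 30870.49 = 1209.32
r = 423.78 / √(182.2 × 1209.32) = 423.78 / 469.4019 ≈ 0.903

0.903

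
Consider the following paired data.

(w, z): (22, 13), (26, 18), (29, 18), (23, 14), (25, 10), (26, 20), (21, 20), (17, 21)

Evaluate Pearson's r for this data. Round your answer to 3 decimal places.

-0.203

n = 8, Σw = 189, Σz = 134, Σw² = 4561, Σz² = 2354, Σwz = 3145
nΣwz − ΣwΣz = 25160 − 25326 = -166
nΣw² − (Σw)² = 36488 − 35721 = 767; nΣz² − (Σz)² = 18832 − 17956 = 876
r = -166 / √(767 × 876) = -166 / 819.6902 ≈ -0.203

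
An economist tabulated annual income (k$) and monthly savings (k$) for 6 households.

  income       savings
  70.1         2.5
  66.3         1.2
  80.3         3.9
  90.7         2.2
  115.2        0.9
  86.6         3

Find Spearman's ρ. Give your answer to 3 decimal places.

Rank income: 2, 1, 3, 5, 6, 4
Rank savings: 4, 2, 6, 3, 1, 5
d = rank(income) − rank(savings): -2, -1, -3, 2, 5, -1; Σd² = 44
ρ = 1 − 6Σd² / [n(n²−1)] = 1 − 6×44 / (6×35) = 1 − 264/210 ≈ -0.257

-0.257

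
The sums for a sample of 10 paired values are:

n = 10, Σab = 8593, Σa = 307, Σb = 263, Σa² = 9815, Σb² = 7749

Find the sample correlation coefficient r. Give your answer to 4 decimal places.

r = (nΣab − ΣaΣb) / √[(nΣa² − (Σa)²)(nΣb² − (Σb)²)]
Numerator: 10×8593 − 307×263 = 5189
Denominator: √[(98150 − 94249)(77490 − 69169)] = √[3901 × 8321] = 5697.3872
r = 5189 / 5697.3872 ≈ 0.9108

0.9108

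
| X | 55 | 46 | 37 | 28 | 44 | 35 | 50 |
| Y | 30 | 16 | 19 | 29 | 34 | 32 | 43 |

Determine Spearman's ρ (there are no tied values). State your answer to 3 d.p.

Rank X: 7, 5, 3, 1, 4, 2, 6
Rank Y: 4, 1, 2, 3, 6, 5, 7
d = rank(X) − rank(Y): 3, 4, 1, -2, -2, -3, -1; Σd² = 44
ρ = 1 − 6Σd² / [n(n²−1)] = 1 − 6×44 / (7×48) = 1 − 264/336 ≈ 0.214

0.214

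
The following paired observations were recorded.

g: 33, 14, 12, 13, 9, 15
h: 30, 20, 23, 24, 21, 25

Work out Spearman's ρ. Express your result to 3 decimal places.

Rank g: 6, 4, 2, 3, 1, 5
Rank h: 6, 1, 3, 4, 2, 5
d = rank(g) − rank(h): 0, 3, -1, -1, -1, 0; Σd² = 12
ρ = 1 − 6Σd² / [n(n²−1)] = 1 − 6×12 / (6×35) = 1 − 72/210 ≈ 0.657

0.657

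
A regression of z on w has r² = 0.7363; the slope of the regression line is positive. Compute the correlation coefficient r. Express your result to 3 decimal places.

0.858

|r| = √0.7363 = 0.858
The association is positive, so r = 0.858.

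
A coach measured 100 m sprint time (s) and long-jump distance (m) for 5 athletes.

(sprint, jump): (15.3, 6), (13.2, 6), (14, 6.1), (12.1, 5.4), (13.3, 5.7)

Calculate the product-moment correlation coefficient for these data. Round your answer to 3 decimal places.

n = 5, Σx = 67.9, Σy = 29.2, Σx² = 927.63, Σy² = 170.86, Σxy = 397.55
nΣxy − ΣxΣy = 1987.75 − 1982.68 = 5.07
nΣx² − (Σx)² = 4638.15 − 4610.41 = 27.74; nΣy² − (Σy)² = 854.3 − 852.64 = 1.66
r = 5.07 / √(27.74 × 1.66) = 5.07 / 6.7859 ≈ 0.747

0.747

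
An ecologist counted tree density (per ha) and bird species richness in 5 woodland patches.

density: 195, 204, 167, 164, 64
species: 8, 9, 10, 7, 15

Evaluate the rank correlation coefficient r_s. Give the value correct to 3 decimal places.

-0.300

Rank density: 4, 5, 3, 2, 1
Rank species: 2, 3, 4, 1, 5
d = rank(density) − rank(species): 2, 2, -1, 1, -4; Σd² = 26
ρ = 1 − 6Σd² / [n(n²−1)] = 1 − 6×26 / (5×24) = 1 − 156/120 ≈ -0.300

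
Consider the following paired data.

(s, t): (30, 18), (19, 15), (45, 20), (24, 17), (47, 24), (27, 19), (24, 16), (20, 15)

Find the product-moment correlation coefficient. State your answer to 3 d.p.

n = 8, Σs = 236, Σt = 144, Σs² = 7776, Σt² = 2656, Σst = 4458
nΣst − ΣsΣt = 35664 − 33984 = 1680
nΣs² − (Σs)² = 62208 − 55696 = 6512; nΣt² − (Σt)² = 21248 − 20736 = 512
r = 1680 / √(6512 × 512) = 1680 / 1825.9639 ≈ 0.920

0.920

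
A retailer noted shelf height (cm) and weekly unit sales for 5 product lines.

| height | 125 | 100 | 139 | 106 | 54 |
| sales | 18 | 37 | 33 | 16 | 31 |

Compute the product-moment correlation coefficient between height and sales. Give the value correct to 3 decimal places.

n = 5, Σx = 524, Σy = 135, Σx² = 59098, Σy² = 3999, Σxy = 13907
nΣxy − ΣxΣy = 69535 − 70740 = -1205
nΣx² − (Σx)² = 295490 − 274576 = 20914; nΣy² − (Σy)² = 19995 − 18225 = 1770
r = -1205 / √(20914 × 1770) = -1205 / 6084.2239 ≈ -0.198

-0.198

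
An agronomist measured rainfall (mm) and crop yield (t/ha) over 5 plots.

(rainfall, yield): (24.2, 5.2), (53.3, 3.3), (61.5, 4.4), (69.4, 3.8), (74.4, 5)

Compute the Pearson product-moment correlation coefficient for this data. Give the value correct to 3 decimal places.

n = 5, Σx = 282.8, Σy = 21.7, Σx² = 17560.5, Σy² = 96.73, Σxy = 1208.05
nΣxy − ΣxΣy = 6040.25 − 6136.76 = -96.51
nΣx² − (Σx)² = 87802.5 − 79975.84 = 7826.66; nΣy² − (Σy)² = 483.65 − 470.89 = 12.76
r = -96.51 / √(7826.66 × 12.76) = -96.51 / 316.0193 ≈ -0.305

-0.305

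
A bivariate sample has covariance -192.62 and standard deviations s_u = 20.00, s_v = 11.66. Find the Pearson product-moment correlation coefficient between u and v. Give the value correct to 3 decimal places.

-0.826

r = Cov(u,v) / (s_u · s_v) = -192.62 / (20.00 × 11.66)
  = -192.62 / 233.2000 ≈ -0.826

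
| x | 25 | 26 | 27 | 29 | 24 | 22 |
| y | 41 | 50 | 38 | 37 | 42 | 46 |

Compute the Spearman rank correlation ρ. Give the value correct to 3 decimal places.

Rank x: 3, 4, 5, 6, 2, 1
Rank y: 3, 6, 2, 1, 4, 5
d = rank(x) − rank(y): 0, -2, 3, 5, -2, -4; Σd² = 58
ρ = 1 − 6Σd² / [n(n²−1)] = 1 − 6×58 / (6×35) = 1 − 348/210 ≈ -0.657

-0.657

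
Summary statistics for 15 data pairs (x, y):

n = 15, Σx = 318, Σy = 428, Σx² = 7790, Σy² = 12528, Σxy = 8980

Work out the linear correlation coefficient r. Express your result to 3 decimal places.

r = (nΣxy − ΣxΣy) / √[(nΣx² − (Σx)²)(nΣy² − (Σy)²)]
Numerator: 15×8980 − 318×428 = -1404
Denominator: √[(116850 − 101124)(187920 − 183184)] = √[15726 × 4736] = 8630.0832
r = -1404 / 8630.0832 ≈ -0.163

-0.163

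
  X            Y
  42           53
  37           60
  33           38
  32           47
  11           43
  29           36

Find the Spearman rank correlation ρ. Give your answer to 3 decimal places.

0.657

Rank X: 6, 5, 4, 3, 1, 2
Rank Y: 5, 6, 2, 4, 3, 1
d = rank(X) − rank(Y): 1, -1, 2, -1, -2, 1; Σd² = 12
ρ = 1 − 6Σd² / [n(n²−1)] = 1 − 6×12 / (6×35) = 1 − 72/210 ≈ 0.657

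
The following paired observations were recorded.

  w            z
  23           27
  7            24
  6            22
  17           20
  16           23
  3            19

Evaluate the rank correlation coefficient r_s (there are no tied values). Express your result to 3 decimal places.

0.600

Rank w: 6, 3, 2, 5, 4, 1
Rank z: 6, 5, 3, 2, 4, 1
d = rank(w) − rank(z): 0, -2, -1, 3, 0, 0; Σd² = 14
ρ = 1 − 6Σd² / [n(n²−1)] = 1 − 6×14 / (6×35) = 1 − 84/210 ≈ 0.600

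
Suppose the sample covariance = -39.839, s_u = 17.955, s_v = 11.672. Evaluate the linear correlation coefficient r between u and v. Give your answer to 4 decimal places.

-0.1901

r = Cov(u,v) / (s_u · s_v) = -39.839 / (17.955 × 11.672)
  = -39.839 / 209.5708 ≈ -0.1901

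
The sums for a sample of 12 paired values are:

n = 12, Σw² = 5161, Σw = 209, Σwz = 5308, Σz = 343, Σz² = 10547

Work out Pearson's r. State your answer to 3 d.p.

r = (nΣwz − ΣwΣz) / √[(nΣw² − (Σw)²)(nΣz² − (Σz)²)]
Numerator: 12×5308 − 209×343 = -7991
Denominator: √[(61932 − 43681)(126564 − 117649)] = √[18251 × 8915] = 12755.6915
r = -7991 / 12755.6915 ≈ -0.626

-0.626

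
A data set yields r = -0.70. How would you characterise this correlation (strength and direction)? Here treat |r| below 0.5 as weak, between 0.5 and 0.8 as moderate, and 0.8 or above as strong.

r = -0.70 < 0 so the relationship is negative.
|r| = 0.70, which falls in the moderate range.

moderate negative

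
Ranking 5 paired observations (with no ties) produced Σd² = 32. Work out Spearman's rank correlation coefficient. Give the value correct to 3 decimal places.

-0.600

ρ = 1 − 6Σd² / [n(n²−1)] = 1 − 6×32 / (5×24)
  = 1 − 192/120 = 1 − 1.6000 ≈ -0.600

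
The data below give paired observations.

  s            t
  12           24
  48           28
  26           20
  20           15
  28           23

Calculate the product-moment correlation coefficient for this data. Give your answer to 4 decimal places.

n = 5, Σs = 134, Σt = 110, Σs² = 4308, Σt² = 2514, Σst = 3096
nΣst − ΣsΣt = 15480 − 14740 = 740
nΣs² − (Σs)² = 21540 − 17956 = 3584; nΣt² − (Σt)² = 12570 − 12100 = 470
r = 740 / √(3584 × 470) = 740 / 1297.8752 ≈ 0.5702

0.5702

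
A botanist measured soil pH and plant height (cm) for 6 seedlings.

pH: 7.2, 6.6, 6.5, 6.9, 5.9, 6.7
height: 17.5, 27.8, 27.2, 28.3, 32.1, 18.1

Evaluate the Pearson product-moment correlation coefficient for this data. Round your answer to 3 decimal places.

-0.724

n = 6, Σx = 39.8, Σy = 151, Σx² = 264.96, Σy² = 3977.84, Σxy = 992.21
nΣxy − ΣxΣy = 5953.26 − 6009.8 = -56.54
nΣx² − (Σx)² = 1589.76 − 1584.04 = 5.72; nΣy² − (Σy)² = 23867.04 − 22801 = 1066.04
r = -56.54 / √(5.72 × 1066.04) = -56.54 / 78.0881 ≈ -0.724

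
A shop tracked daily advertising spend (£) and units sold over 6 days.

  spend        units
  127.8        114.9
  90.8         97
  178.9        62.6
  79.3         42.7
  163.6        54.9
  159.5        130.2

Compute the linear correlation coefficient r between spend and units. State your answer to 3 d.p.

n = 6, Σx = 799.9, Σy = 502.3, Σx² = 115076.39, Σy² = 48319.11, Σxy = 67825.61
nΣxy − ΣxΣy = 406953.66 − 401789.77 = 5163.89
nΣx² − (Σx)² = 690458.34 − 639840.01 = 50618.33; nΣy² − (Σy)² = 289914.66 − 252305.29 = 37609.37
r = 5163.89 / √(50618.33 × 37609.37) = 5163.89 / 43631.6800 ≈ 0.118

0.118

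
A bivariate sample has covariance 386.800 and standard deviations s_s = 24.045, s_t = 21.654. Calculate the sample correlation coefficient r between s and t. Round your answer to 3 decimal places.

0.743

r = Cov(s,t) / (s_s · s_t) = 386.800 / (24.045 × 21.654)
  = 386.800 / 520.6704 ≈ 0.743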